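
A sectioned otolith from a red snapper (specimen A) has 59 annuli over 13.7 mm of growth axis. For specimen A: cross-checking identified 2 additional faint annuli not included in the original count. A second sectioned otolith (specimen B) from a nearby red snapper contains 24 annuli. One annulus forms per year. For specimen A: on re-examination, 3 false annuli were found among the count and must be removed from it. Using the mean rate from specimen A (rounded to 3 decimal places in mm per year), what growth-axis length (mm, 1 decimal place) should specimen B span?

5.7 mm

Specimen A: adjusted count: 59 − 3 + 2 = 58 annuli.
A: 13.7 mm over 58 years gives 13.7 / 58 ≈ 0.236 mm per year.
For B, 0.236 mm/year × 24 years = 5.7 mm.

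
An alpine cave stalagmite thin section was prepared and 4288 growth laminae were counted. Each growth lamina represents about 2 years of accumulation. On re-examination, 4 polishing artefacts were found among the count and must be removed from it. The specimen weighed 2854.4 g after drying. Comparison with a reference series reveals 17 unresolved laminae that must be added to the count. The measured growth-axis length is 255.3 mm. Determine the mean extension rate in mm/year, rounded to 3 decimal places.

After corrections the count is 4288 − 4 + 17 = 4301 growth laminae.
At 2 years per growth lamina, 4301 × 2 = 8602 years.
Mean rate = 255.3 mm / 8602 years ≈ 0.030 mm/year.

0.030 mm/year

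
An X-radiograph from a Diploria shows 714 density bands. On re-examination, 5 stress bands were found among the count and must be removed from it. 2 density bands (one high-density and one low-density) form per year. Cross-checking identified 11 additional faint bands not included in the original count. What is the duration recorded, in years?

Adjusted count: 714 − 5 + 11 = 720 density bands.
With 2 density bands per year, 720 / 2 = 360 years.

360 years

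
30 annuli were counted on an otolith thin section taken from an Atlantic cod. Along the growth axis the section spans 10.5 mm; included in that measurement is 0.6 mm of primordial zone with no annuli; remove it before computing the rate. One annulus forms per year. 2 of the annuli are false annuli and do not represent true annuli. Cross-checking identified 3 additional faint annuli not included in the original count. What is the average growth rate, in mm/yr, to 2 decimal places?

0.32 mm/yr

True annulus count = 30 − 2 + 3 = 31.
The growth record spans 10.5 − 0.6 = 9.9 mm.
Extension rate ≈ 9.9 / 31 = 0.32 mm/yr.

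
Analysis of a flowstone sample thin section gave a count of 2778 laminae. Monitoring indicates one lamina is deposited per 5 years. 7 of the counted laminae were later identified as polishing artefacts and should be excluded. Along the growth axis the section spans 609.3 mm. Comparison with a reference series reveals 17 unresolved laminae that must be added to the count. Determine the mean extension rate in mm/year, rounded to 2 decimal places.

True lamina count = 2778 − 7 + 17 = 2788.
2788 laminae at 5 years each span 2788 × 5 = 13940 years.
Extension rate ≈ 609.3 / 13940 = 0.04 mm/year.

0.04 mm/year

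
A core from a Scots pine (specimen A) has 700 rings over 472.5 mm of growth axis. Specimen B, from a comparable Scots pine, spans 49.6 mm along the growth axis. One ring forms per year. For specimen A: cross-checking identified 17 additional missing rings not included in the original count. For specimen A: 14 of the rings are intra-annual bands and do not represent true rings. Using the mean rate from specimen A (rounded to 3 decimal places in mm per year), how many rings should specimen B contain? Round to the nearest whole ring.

74 rings

Specimen A: after corrections the count is 700 − 14 + 17 = 703 rings.
A: 472.5 mm over 703 years gives 472.5 / 703 ≈ 0.672 mm/yr.
For B, 49.6 / 0.672 = 73.81 years ≈ 74 rings.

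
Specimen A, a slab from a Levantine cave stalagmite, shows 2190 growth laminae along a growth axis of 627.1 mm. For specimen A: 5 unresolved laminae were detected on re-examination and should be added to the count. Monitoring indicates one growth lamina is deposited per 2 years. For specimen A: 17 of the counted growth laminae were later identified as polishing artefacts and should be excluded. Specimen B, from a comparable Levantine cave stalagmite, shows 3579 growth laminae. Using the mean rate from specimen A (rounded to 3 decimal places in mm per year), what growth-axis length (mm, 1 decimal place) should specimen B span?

1030.8 mm

Specimen A: correcting the raw count gives 2190 − 17 + 5 = 2178 true growth laminae.
Specimen A: multiplying by 2 years per growth lamina: 2178 × 2 = 4356 years.
A: Extension rate ≈ 627.1 / 4356 = 0.144 mm/yr.
Specimen B: multiplying by 2 years per growth lamina: 3579 × 2 = 7158 years. B's length ≈ 0.144 × 7158 = 1030.8 mm.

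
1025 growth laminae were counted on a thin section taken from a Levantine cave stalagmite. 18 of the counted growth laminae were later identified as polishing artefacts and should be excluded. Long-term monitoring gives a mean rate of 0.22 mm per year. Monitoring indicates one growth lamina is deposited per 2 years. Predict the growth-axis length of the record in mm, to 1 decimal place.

After corrections the count is 1025 − 18 = 1007 growth laminae.
1007 growth laminae at 2 years each span 1007 × 2 = 2014 years.
Length ≈ 0.22 × 2014 = 443.1 mm.

443.1 mm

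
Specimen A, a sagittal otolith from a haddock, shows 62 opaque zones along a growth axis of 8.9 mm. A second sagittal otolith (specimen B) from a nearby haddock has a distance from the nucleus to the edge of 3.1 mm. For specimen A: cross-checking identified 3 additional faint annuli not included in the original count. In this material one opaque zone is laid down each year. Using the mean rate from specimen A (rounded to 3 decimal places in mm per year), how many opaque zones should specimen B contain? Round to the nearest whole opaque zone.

Specimen A: adjusted count: 62 + 3 = 65 opaque zones.
A: Mean rate = 8.9 mm / 65 years ≈ 0.137 mm per year.
For B, 3.1 / 0.137 = 22.63 years ≈ 23 opaque zones.

23 opaque zones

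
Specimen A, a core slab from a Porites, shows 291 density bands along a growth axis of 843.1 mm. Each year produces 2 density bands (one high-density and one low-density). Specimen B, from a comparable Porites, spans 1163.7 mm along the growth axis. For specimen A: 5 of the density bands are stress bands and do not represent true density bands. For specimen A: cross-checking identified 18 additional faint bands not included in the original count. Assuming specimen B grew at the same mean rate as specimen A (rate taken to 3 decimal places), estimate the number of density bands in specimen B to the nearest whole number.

420 density bands

Specimen A: true density band count = 291 − 5 + 18 = 304.
Specimen A: with 2 density bands per year, 304 / 2 = 152 years.
A: 843.1 mm over 152 years gives 843.1 / 152 ≈ 5.547 mm/year.
Specimen B: 1163.7 mm / 5.547 mm per year = 209.79 years; at 2 density bands per year that is 209.79 × 2 ≈ 420 density bands.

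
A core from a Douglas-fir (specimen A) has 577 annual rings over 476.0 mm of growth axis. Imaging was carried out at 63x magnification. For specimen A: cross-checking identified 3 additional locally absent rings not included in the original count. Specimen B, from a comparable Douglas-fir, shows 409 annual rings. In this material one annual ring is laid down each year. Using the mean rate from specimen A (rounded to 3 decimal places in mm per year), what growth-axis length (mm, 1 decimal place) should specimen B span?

Specimen A: correcting the raw count gives 577 + 3 = 580 true annual rings.
A: 476.0 mm over 580 years gives 476.0 / 580 ≈ 0.821 mm per year.
For B, 0.821 mm/year × 409 years = 335.8 mm.

335.8 mm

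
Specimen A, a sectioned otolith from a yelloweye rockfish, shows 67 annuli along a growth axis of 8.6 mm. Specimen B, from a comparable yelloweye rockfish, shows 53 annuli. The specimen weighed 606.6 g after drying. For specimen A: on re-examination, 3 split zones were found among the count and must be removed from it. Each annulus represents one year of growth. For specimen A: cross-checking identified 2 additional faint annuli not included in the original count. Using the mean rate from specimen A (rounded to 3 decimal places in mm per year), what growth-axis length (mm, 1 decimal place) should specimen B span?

Specimen A: after corrections the count is 67 − 3 + 2 = 66 annuli.
A: 8.6 mm over 66 years gives 8.6 / 66 ≈ 0.130 mm/year.
B's length ≈ 0.130 × 53 = 6.9 mm.

6.9 mm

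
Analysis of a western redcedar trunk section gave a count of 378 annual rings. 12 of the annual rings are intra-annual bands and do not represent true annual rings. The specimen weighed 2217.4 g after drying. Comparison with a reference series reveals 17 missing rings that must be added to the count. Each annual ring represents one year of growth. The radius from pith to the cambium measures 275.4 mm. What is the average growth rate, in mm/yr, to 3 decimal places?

Correcting the raw count gives 378 − 12 + 17 = 383 true annual rings.
Mean rate = 275.4 mm / 383 years ≈ 0.719 mm/yr.

0.719 mm/yr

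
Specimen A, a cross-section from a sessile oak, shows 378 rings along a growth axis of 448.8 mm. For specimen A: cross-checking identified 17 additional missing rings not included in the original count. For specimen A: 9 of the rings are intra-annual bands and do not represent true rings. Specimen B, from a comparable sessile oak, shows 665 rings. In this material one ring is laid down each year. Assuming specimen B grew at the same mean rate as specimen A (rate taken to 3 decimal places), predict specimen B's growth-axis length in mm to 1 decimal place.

773.4 mm

Specimen A: after corrections the count is 378 − 9 + 17 = 386 rings.
A: Mean rate = 448.8 mm / 386 years ≈ 1.163 mm/year.
For B, 1.163 mm/year × 665 years = 773.4 mm.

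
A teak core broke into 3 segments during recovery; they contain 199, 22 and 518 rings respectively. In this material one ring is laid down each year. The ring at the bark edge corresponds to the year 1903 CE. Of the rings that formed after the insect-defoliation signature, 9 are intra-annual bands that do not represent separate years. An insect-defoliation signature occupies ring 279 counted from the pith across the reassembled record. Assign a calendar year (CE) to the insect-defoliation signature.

Total rings = 199 + 22 + 518 = 739.
The insect-defoliation signature sits at ring 279 from the pith, so 739 − 279 = 460 rings formed after it.
460 − 9 false = 451 true rings after the insect-defoliation signature.
1903 − 451 = 1452 CE.

1452 CE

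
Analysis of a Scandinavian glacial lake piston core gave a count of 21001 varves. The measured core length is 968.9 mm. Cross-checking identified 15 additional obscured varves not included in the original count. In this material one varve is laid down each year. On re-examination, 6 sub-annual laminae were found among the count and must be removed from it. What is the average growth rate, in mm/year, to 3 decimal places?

0.046 mm/year

True varve count = 21001 − 6 + 15 = 21010.
Mean rate = 968.9 mm / 21010 years ≈ 0.046 mm/year.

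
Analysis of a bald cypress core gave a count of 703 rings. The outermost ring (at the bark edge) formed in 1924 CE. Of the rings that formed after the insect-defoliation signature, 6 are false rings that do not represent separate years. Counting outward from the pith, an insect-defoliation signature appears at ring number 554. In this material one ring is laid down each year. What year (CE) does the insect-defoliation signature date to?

1781 CE

703 − 554 = 149 rings lie beyond the insect-defoliation signature toward the bark edge.
Removing the 6 false rings leaves 149 − 6 = 143 true rings beyond the insect-defoliation signature.
Counting back 143 years from 1924 CE places the insect-defoliation signature in 1924 − 143 = 1781 CE.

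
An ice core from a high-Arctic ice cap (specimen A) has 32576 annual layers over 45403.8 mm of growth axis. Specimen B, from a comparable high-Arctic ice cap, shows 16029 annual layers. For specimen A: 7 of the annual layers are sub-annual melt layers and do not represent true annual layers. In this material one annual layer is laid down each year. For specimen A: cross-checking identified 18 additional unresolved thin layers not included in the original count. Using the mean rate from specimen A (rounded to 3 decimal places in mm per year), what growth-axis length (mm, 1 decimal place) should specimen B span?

22328.4 mm

Specimen A: correcting the raw count gives 32576 − 7 + 18 = 32587 true annual layers.
A: Extension rate ≈ 45403.8 / 32587 = 1.393 mm/yr.
Length of B = 1.393 × 16029 = 22328.4 mm.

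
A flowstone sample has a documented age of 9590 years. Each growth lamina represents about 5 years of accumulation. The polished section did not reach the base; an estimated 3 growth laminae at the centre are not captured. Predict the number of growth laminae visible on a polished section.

Expected growth laminae: 9590 / 5 = 1918.
1918 − 3 missed = 1915 growth laminae expected in the prepared section.

1915 growth laminae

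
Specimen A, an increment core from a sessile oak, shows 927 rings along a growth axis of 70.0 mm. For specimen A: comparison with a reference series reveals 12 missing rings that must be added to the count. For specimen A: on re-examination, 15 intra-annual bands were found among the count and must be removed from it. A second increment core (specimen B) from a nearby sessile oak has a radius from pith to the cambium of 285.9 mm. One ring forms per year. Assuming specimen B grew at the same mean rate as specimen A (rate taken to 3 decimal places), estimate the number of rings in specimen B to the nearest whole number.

Specimen A: correcting the raw count gives 927 − 15 + 12 = 924 true rings.
A: 70.0 mm over 924 years gives 70.0 / 924 ≈ 0.076 mm/yr.
B spans 285.9 / 0.076 = 3761.84 years ≈ 3762 rings.

3762 rings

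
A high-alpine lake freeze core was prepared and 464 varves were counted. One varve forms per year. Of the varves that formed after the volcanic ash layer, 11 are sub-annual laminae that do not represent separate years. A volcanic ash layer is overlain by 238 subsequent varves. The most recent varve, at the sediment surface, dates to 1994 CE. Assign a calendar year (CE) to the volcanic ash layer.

1767 CE

238 varves formed after the volcanic ash layer.
Removing the 11 false varves leaves 238 − 11 = 227 true varves beyond the volcanic ash layer.
Counting back 227 years from 1994 CE places the volcanic ash layer in 1994 − 227 = 1767 CE.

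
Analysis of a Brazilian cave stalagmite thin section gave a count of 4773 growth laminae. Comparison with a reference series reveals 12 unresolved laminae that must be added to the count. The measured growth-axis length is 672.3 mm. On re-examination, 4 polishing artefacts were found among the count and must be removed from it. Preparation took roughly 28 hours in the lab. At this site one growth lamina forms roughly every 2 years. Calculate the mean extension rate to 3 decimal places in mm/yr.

True growth lamina count = 4773 − 4 + 12 = 4781.
Multiplying by 2 years per growth lamina: 4781 × 2 = 9562 years.
Mean rate = 672.3 mm / 9562 years ≈ 0.070 mm/yr.

0.070 mm/yr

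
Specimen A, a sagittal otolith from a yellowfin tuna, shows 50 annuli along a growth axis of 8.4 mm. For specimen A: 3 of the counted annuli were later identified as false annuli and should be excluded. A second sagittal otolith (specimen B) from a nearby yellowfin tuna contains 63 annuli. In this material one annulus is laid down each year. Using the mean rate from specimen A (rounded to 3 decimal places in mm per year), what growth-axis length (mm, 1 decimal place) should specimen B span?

11.3 mm

Specimen A: true annulus count = 50 − 3 = 47.
A: 8.4 mm over 47 years gives 8.4 / 47 ≈ 0.179 mm/year.
For B, 0.179 mm/year × 63 years = 11.3 mm.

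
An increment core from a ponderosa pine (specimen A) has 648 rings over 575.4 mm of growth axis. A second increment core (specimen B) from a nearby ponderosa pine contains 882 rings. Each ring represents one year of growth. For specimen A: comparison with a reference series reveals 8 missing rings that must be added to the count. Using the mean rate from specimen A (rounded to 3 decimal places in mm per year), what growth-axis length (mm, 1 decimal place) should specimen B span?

Specimen A: adjusted count: 648 + 8 = 656 rings.
A: Extension rate ≈ 575.4 / 656 = 0.877 mm per year.
For B, 0.877 mm/year × 882 years = 773.5 mm.

773.5 mm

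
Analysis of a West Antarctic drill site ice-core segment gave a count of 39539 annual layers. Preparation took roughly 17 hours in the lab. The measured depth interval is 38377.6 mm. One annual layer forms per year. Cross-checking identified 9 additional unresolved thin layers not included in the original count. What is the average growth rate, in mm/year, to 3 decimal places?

0.970 mm/year

True annual layer count = 39539 + 9 = 39548.
38377.6 mm over 39548 years gives 38377.6 / 39548 ≈ 0.970 mm/year.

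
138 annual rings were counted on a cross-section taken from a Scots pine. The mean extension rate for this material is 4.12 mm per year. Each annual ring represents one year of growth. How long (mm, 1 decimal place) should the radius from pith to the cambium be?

568.6 mm

138 years of growth are recorded.
138 years at 4.12 mm/year gives 4.12 × 138 = 568.6 mm.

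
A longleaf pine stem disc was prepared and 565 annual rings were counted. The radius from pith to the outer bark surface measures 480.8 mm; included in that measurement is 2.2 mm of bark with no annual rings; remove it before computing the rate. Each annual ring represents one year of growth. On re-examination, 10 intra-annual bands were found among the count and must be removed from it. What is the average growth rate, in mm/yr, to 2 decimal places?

Adjusted count: 565 − 10 = 555 annual rings.
The growth record spans 480.8 − 2.2 = 478.6 mm.
478.6 mm over 555 years gives 478.6 / 555 ≈ 0.86 mm/yr.

0.86 mm/yr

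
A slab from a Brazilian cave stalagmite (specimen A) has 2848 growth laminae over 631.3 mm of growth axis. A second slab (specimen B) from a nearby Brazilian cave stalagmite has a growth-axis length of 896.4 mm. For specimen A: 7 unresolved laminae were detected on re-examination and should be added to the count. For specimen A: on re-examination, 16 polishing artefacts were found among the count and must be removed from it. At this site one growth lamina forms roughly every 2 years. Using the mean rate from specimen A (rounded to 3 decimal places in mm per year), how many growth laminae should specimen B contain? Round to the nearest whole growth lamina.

Specimen A: after corrections the count is 2848 − 16 + 7 = 2839 growth laminae.
Specimen A: multiplying by 2 years per growth lamina: 2839 × 2 = 5678 years.
A: 631.3 mm over 5678 years gives 631.3 / 5678 ≈ 0.111 mm/year.
For B, 896.4 / 0.111 = 8075.68 years; at 2 years per growth lamina that is 8075.68 / 2 ≈ 4038 growth laminae.

4038 growth laminae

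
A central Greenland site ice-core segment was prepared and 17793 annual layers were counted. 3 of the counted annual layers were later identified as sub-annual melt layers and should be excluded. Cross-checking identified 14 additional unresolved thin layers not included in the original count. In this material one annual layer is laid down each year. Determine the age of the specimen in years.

After corrections the count is 17793 − 3 + 14 = 17804 annual layers.
One annual layer per year makes the duration 17804 years.

17804 years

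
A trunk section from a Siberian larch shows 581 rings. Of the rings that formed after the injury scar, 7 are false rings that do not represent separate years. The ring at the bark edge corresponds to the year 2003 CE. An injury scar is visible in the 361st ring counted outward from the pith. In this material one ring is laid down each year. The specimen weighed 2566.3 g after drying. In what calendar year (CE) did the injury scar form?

1790 CE

581 − 361 = 220 rings lie beyond the injury scar toward the bark edge.
Excluding 7 false rings: 220 − 7 = 213.
Counting back 213 years from 2003 CE places the injury scar in 2003 − 213 = 1790 CE.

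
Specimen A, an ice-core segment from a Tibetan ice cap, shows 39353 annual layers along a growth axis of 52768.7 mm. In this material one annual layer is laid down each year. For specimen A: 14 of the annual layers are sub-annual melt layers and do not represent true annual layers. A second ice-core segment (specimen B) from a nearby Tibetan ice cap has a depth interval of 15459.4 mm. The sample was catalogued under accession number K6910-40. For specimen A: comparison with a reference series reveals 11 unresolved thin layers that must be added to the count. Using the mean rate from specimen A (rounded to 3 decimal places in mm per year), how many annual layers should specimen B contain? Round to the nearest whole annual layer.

11528 annual layers

Specimen A: adjusted count: 39353 − 14 + 11 = 39350 annual layers.
A: 52768.7 mm over 39350 years gives 52768.7 / 39350 ≈ 1.341 mm per year.
Specimen B: 15459.4 mm / 1.341 mm per year = 11528.26 years ≈ 11528 annual layers.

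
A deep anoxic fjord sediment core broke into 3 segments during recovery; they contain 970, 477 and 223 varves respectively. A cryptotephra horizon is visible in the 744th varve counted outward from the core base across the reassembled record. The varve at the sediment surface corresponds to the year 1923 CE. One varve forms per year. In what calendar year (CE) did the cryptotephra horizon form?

997 CE

Total varves = 970 + 477 + 223 = 1670.
1670 − 744 = 926 varves lie beyond the cryptotephra horizon toward the sediment surface.
1923 − 926 = 997 CE.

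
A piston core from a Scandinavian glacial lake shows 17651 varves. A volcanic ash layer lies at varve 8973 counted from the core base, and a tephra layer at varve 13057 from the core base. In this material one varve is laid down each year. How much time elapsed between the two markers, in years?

13057 − 8973 = 4084 varves lie between the two events.
One varve per year makes the interval 4084 years.

4084 yr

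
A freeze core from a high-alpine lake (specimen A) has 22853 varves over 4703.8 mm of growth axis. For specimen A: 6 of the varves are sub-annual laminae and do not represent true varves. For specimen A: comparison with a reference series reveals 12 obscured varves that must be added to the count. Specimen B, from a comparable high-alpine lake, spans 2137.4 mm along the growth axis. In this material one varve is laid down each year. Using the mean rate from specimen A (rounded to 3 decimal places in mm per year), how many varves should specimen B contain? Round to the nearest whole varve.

Specimen A: correcting the raw count gives 22853 − 6 + 12 = 22859 true varves.
A: Extension rate ≈ 4703.8 / 22859 = 0.206 mm per year.
Specimen B: 2137.4 mm / 0.206 mm per year = 10375.73 years ≈ 10376 varves.

10376 varves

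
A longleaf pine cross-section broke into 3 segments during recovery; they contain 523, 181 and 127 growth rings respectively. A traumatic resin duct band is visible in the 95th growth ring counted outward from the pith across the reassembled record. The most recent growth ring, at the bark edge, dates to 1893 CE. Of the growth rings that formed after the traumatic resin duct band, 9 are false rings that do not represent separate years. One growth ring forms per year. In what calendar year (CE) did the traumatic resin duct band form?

Total growth rings = 523 + 181 + 127 = 831.
Between growth ring 95 and the bark edge there are 831 − 95 = 736 growth rings.
736 − 9 false = 727 true growth rings after the traumatic resin duct band.
The growth ring at the bark edge is 1893 CE, so the traumatic resin duct band dates to 1893 − 727 = 1166 CE.

1166 CE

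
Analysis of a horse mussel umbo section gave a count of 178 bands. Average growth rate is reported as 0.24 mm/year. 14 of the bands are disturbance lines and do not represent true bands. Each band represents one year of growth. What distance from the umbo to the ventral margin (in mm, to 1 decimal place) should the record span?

After corrections the count is 178 − 14 = 164 bands.
Length ≈ 0.24 × 164 = 39.4 mm.

39.4 mm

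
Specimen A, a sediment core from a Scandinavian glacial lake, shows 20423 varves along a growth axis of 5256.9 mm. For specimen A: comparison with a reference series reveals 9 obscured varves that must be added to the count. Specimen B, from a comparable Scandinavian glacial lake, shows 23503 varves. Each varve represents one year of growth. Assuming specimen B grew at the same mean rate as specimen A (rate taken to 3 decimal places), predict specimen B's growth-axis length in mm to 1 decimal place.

6040.3 mm

Specimen A: correcting the raw count gives 20423 + 9 = 20432 true varves.
A: 5256.9 mm over 20432 years gives 5256.9 / 20432 ≈ 0.257 mm/year.
Length of B = 0.257 × 23503 = 6040.3 mm.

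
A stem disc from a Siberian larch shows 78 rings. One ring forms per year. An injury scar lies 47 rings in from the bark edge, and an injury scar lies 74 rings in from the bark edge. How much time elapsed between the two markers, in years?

Separation: 74 − 47 = 27 rings.
That is 27 years at one ring per year.

27 yr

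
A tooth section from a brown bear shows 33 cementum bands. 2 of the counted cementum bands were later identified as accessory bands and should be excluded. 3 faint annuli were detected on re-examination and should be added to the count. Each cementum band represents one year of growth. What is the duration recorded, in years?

Adjusted count: 33 − 2 + 3 = 34 cementum bands.
One cementum band per year makes the duration 34 years.

34 yr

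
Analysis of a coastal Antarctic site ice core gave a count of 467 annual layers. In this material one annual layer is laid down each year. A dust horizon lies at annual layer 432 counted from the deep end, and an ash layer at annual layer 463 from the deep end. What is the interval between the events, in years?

463 − 432 = 31 annual layers lie between the two events.
At one annual layer per year, 31 years elapsed between them.

31 years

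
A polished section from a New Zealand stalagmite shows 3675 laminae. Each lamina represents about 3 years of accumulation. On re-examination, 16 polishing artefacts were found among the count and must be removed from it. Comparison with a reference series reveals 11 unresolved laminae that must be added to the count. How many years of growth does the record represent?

11010 years

True lamina count = 3675 − 16 + 11 = 3670.
At 3 years per lamina, 3670 × 3 = 11010 years.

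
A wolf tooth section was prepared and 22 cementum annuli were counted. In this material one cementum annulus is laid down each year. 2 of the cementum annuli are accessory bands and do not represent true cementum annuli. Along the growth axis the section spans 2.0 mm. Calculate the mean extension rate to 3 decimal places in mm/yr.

0.100 mm/yr

True cementum annulus count = 22 − 2 = 20.
2.0 mm over 20 years gives 2.0 / 20 ≈ 0.100 mm/yr.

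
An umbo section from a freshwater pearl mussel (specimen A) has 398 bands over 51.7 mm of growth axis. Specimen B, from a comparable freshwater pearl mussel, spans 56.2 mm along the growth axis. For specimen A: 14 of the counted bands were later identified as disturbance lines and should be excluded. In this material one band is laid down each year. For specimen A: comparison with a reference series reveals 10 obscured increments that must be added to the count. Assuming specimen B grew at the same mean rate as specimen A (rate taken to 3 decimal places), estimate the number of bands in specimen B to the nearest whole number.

429 bands

Specimen A: adjusted count: 398 − 14 + 10 = 394 bands.
A: 51.7 mm over 394 years gives 51.7 / 394 ≈ 0.131 mm per year.
B spans 56.2 / 0.131 = 429.01 years ≈ 429 bands.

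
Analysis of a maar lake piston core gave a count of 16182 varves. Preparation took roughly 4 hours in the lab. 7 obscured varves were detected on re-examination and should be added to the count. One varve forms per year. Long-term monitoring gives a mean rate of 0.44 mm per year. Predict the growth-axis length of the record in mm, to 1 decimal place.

7123.2 mm

After corrections the count is 16182 + 7 = 16189 varves.
Predicted length = 0.44 mm/year × 16189 years = 7123.2 mm.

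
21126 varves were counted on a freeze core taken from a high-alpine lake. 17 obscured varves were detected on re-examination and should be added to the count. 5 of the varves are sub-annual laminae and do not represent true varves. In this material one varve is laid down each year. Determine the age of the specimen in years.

Correcting the raw count gives 21126 − 5 + 17 = 21138 true varves.
One varve per year makes the duration 21138 years.

21138 years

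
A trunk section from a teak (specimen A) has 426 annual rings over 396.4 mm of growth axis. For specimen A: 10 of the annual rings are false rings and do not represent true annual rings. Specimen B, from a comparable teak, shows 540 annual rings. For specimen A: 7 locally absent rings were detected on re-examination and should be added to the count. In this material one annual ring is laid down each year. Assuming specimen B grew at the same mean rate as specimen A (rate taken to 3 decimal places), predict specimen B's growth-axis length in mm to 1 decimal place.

506.0 mm

Specimen A: adjusted count: 426 − 10 + 7 = 423 annual rings.
A: Mean rate = 396.4 mm / 423 years ≈ 0.937 mm/yr.
Length of B = 0.937 × 540 = 506.0 mm.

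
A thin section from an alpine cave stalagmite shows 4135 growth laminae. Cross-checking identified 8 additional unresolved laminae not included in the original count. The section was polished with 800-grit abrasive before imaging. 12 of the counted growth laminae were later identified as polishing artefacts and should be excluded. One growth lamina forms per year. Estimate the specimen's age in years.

4131 years

Adjusted count: 4135 − 12 + 8 = 4131 growth laminae.
With a one-to-one growth lamina periodicity this is 4131 years.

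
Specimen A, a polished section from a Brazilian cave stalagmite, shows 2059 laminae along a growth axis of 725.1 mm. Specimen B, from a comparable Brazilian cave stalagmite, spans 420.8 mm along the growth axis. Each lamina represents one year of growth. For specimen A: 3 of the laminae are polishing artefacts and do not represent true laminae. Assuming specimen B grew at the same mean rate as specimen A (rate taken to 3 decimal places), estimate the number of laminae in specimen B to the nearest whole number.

Specimen A: correcting the raw count gives 2059 − 3 = 2056 true laminae.
A: Mean rate = 725.1 mm / 2056 years ≈ 0.353 mm/year.
For B, 420.8 / 0.353 = 1192.07 years ≈ 1192 laminae.

1192 laminae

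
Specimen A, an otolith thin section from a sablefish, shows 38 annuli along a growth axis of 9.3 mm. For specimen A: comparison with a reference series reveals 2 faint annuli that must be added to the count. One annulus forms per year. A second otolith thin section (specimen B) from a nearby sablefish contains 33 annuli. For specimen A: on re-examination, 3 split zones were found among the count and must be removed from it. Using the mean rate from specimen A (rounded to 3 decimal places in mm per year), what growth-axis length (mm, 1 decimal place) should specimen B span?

8.3 mm

Specimen A: true annulus count = 38 − 3 + 2 = 37.
A: Mean rate = 9.3 mm / 37 years ≈ 0.251 mm/year.
For B, 0.251 mm/year × 33 years = 8.3 mm.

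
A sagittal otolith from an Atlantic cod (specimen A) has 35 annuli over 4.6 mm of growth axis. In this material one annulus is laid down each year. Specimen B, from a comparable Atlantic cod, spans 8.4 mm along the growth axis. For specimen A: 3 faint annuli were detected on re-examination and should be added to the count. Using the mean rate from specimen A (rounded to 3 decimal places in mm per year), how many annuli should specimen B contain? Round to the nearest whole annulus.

69 annuli

Specimen A: correcting the raw count gives 35 + 3 = 38 true annuli.
A: Mean rate = 4.6 mm / 38 years ≈ 0.121 mm per year.
B spans 8.4 / 0.121 = 69.42 years ≈ 69 annuli.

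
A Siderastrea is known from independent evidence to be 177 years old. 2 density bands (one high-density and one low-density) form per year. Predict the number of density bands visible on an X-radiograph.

354 density bands

With 2 density bands per year, 177 years would produce 177 × 2 = 354 density bands.
So 354 density bands should be present.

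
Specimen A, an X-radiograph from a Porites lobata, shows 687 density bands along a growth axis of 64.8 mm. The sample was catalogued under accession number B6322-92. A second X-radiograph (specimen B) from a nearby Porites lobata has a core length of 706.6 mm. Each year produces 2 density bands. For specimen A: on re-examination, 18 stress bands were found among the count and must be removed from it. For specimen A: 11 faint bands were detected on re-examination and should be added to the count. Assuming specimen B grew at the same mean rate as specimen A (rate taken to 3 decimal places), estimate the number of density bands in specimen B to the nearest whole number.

7399 density bands

Specimen A: correcting the raw count gives 687 − 18 + 11 = 680 true density bands.
Specimen A: 680 density bands at 2 per year is 680 / 2 = 340 years.
A: Mean rate = 64.8 mm / 340 years ≈ 0.191 mm/year.
B spans 706.6 / 0.191 = 3699.48 years; at 2 density bands per year that is 3699.48 × 2 ≈ 7399 density bands.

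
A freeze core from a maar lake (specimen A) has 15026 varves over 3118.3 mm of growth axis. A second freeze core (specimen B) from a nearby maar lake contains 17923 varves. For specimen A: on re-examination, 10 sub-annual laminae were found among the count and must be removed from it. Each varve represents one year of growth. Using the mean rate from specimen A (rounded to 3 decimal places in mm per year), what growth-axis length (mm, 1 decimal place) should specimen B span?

3728.0 mm

Specimen A: correcting the raw count gives 15026 − 10 = 15016 true varves.
A: Mean rate = 3118.3 mm / 15016 years ≈ 0.208 mm per year.
For B, 0.208 mm/year × 17923 years = 3728.0 mm.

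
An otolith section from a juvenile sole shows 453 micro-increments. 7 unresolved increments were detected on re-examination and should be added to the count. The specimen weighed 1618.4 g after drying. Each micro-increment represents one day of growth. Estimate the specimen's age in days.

460 days

True micro-increment count = 453 + 7 = 460.
One micro-increment per day makes the duration 460 days.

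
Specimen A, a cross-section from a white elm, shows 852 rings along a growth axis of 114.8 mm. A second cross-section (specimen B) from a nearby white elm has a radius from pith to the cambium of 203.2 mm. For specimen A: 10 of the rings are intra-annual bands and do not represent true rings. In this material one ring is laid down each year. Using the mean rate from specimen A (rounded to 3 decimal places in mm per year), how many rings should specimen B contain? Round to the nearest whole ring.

1494 rings

Specimen A: adjusted count: 852 − 10 = 842 rings.
A: Extension rate ≈ 114.8 / 842 = 0.136 mm/yr.
B spans 203.2 / 0.136 = 1494.12 years ≈ 1494 rings.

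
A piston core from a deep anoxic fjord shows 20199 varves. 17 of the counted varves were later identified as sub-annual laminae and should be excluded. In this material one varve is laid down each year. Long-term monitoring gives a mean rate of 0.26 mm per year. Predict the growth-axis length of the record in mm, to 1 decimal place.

5247.3 mm

Adjusted count: 20199 − 17 = 20182 varves.
20182 years at 0.26 mm/year gives 0.26 × 20182 = 5247.3 mm.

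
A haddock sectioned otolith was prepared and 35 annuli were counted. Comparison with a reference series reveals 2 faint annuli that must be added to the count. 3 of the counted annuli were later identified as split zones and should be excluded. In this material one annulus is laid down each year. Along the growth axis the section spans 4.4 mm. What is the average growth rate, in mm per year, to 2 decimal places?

0.13 mm per year

True annulus count = 35 − 3 + 2 = 34.
4.4 mm over 34 years gives 4.4 / 34 ≈ 0.13 mm per year.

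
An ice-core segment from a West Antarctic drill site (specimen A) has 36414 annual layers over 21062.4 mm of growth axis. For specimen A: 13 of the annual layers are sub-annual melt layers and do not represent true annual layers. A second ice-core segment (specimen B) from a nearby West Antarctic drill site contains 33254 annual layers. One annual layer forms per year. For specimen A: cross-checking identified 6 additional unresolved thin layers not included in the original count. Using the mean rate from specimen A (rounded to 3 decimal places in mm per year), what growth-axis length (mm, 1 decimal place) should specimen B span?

19254.1 mm

Specimen A: after corrections the count is 36414 − 13 + 6 = 36407 annual layers.
A: Mean rate = 21062.4 mm / 36407 years ≈ 0.579 mm per year.
B's length ≈ 0.579 × 33254 = 19254.1 mm.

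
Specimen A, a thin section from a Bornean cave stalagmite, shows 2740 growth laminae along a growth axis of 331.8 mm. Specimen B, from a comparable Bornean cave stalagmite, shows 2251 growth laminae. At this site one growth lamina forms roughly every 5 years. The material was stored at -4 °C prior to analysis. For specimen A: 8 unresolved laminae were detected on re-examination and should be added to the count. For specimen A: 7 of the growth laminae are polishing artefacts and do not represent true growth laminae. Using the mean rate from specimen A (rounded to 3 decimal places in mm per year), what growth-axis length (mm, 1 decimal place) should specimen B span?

270.1 mm

Specimen A: adjusted count: 2740 − 7 + 8 = 2741 growth laminae.
Specimen A: at 5 years per growth lamina, 2741 × 5 = 13705 years.
A: Extension rate ≈ 331.8 / 13705 = 0.024 mm/year.
Specimen B: 2251 growth laminae at 5 years each span 2251 × 5 = 11255 years. Length of B = 0.024 × 11255 = 270.1 mm.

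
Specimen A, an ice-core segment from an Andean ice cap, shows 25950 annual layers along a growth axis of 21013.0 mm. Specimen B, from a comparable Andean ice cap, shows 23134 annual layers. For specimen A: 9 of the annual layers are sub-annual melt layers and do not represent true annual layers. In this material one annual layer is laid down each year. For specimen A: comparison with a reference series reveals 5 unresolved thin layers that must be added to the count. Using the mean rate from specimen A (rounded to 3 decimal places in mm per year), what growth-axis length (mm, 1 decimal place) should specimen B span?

18738.5 mm

Specimen A: true annual layer count = 25950 − 9 + 5 = 25946.
A: 21013.0 mm over 25946 years gives 21013.0 / 25946 ≈ 0.810 mm per year.
B's length ≈ 0.810 × 23134 = 18738.5 mm.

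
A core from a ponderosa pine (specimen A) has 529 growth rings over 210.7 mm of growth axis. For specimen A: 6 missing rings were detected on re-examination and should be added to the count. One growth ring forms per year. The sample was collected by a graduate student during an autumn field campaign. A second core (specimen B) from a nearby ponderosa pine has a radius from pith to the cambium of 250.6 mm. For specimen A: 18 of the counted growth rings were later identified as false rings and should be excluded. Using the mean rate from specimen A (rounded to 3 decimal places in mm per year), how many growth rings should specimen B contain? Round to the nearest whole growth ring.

614 growth rings

Specimen A: adjusted count: 529 − 18 + 6 = 517 growth rings.
A: Extension rate ≈ 210.7 / 517 = 0.408 mm/yr.
B spans 250.6 / 0.408 = 614.22 years ≈ 614 growth rings.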